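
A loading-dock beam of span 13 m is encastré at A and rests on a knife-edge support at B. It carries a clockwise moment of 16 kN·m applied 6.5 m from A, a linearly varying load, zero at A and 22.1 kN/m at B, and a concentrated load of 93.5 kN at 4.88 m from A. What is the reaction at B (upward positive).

R_B = 97.68 kN

Remove the prop at B; the released (primary) structure is a cantilever built in at A.
Downward deflection at the released point B due to the loads:
  clockwise couple 16 at a = 6.5: M₀a(2L − a)/(2EI) = 1014/EI
  triangular load, peak 22.1 at the free end: 11w₀L⁴/(120EI) = 57860/EI
  point load 93.5 at a = 4.88: Pa²(3L − a)/(6EI) = 12662/EI
  δ_0 = 71536/EI
Flexibility coefficient — unit upward force at B: δ_{BB} = L³/(3EI) = 732.3/EI.
Compatibility at B: δ_0 − R_B·δ_{BB} = 0, so R_B = 71536/732.3 = 97.68 kN.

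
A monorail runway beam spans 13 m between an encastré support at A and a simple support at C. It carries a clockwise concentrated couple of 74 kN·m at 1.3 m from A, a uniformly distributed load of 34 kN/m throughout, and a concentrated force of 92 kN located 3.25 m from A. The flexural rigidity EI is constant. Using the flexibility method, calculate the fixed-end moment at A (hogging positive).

Release the roller at C. Primary structure: cantilever fixed at A.
Deflection at C on the released cantilever, summing each load's contribution:
  clockwise couple 74 at a = 1.3: M₀a(2L − a)/(2EI) = 1188/EI
  UDL 34: wL⁴/(8EI) = 121384/EI
  point load 92 at a = 3.25: Pa²(3L − a)/(6EI) = 5790/EI
  δ_0 = 128362/EI
Flexibility coefficient — unit upward force at C: δ_{CC} = L³/(3EI) = 732.3/EI.
The prop prevents deflection at C: R_C = δ_0/δ_{CC} = 128362/732.3 = 175.3 kN.
Moment equilibrium about A: M_A = Σ(load moments about A) − R_C·L = 3246 − 175.3×13 = 967.4 kN·m.

M_A = 967.4 kN·m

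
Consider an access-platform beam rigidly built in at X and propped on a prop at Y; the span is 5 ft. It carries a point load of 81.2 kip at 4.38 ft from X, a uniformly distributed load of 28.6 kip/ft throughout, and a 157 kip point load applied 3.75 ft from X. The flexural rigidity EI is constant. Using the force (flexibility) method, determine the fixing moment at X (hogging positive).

Release the roller at Y. Primary structure: cantilever fixed at X.
Free-end deflection of the primary structure under the applied loading (downward +):
  point load 81.2 at a = 4.38: Pa²(3L − a)/(6EI) = 2757/EI
  UDL 28.6: wL⁴/(8EI) = 2234/EI
  point load 157 at a = 3.75: Pa²(3L − a)/(6EI) = 4140/EI
  δ_0 = 9131/EI
Flexibility coefficient — unit upward force at Y: δ_{YY} = L³/(3EI) = 41.67/EI.
The prop prevents deflection at Y: R_Y = δ_0/δ_{YY} = 9131/41.67 = 219.2 kip.
Moment equilibrium about X: M_X = Σ(load moments about X) − R_Y·L = 1302 − 219.2×5 = 206.2 kip·ft.

M_X = 206.2 kip·ft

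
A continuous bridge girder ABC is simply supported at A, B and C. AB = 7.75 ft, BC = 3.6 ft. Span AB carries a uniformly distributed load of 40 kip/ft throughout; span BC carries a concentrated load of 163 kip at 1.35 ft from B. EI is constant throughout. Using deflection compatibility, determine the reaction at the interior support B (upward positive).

R_B = 354.7 kip

Take M_B as the redundant. Released structure: two simple spans AB and BC with a hinge at B.
Rotations at B on the released spans (each span's end-slope, ×1/EI):
  span AB: UDL 40: wL³/(24EI) = 775.8/EI
  span BC: point load 163 at a = 1.35: Pab(L + b)/(6LEI) = 134.1/EI
  relative rotation θ_0 = (775.8 + 134.1)/EI = 909.9/EI
A unit hogging moment at B produces rotation L₁/(3EI) + L₂/(3EI) = 3.783/EI.
Compatibility: M_B·(L₁+L₂)/(3EI) = θ_0, giving M_B = 240.5 kip·ft (hogging).
Span AB, ΣM about A with M_B applied at B: R_B^{AB}·7.75 = 1201 + 240.5, so R_B^{AB} = 186 kip and R_A = 310 − 186 = 124 kip.
Span BC, ΣM about C: R_B^{BC}·3.6 = 366.8 + 240.5, so R_B^{BC} = 168.7 kip and R_C = 163 − 168.7 = -5.681 kip.
R_B = 186 + 168.7 = 354.7 kip.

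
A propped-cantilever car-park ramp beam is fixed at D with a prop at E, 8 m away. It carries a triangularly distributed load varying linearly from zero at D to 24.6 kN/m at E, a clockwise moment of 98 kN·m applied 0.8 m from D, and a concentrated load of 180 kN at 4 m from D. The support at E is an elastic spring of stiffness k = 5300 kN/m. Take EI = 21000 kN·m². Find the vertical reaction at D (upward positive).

Remove the prop at E; the released (primary) structure is a cantilever built in at D.
Free-end deflection of the primary structure under the applied loading (downward +):
  triangular load, peak 24.6 at the free end: 11w₀L⁴/(120EI) = 9236/EI
  clockwise couple 98 at a = 0.8: M₀a(2L − a)/(2EI) = 595.8/EI
  point load 180 at a = 4: Pa²(3L − a)/(6EI) = 9600/EI
  δ_0 = 19432/EI
Tip deflection under a unit load at E: L³/(3EI) = 170.7/EI.
With EI = 21000 kN·m²: δ_0 = 0.92535 m and δ_{EE} = 0.008127 m/kN.
Compatibility — the spring shortens by R_E/k under the reaction it provides: δ_0 − R_E·δ_{EE} = R_E/k. With 1/k = 0.000189 m/kN, R_E = δ_0 / (δ_{EE} + 1/k) = 0.92535 / (0.008127 + 0.000189) = 111.3 kN.
Vertical equilibrium: R_D = ΣP − R_E = 278.4 − 111.3 = 167.1 kN.

R_D = 167.1 kN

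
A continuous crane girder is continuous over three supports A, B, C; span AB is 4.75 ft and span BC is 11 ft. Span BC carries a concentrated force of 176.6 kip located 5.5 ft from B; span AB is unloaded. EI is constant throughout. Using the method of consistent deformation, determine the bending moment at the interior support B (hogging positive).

Release continuity at B by inserting a hinge; the redundant is the internal moment M_B. The primary structure is two simply-supported spans AB and BC.
Discontinuity in slope at B on the released structure — sum the simple-span end rotations:
  span BC: point load 176.6 at a = 5.5: Pab(L + b)/(6LEI) = 1336/EI
  relative rotation θ_0 = (0 + 1336)/EI = 1336/EI
A unit hogging moment at B produces rotation L₁/(3EI) + L₂/(3EI) = 5.25/EI.
Slope continuity at B: θ_0 = M_B·5.25/EI, so M_B = 1336/5.25 = 254.4 kip·ft (hogging).

M_B = 254.4 kip·ft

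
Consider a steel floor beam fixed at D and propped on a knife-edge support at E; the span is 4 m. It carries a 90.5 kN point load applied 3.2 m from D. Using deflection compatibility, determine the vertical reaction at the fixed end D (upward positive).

R_D = 26.79 kN

Remove the prop at E; the released (primary) structure is a cantilever built in at D.
Free-end deflection of the primary structure under the applied loading (downward +):
  point load 90.5 at a = 3.2: Pa²(3L − a)/(6EI) = 1359/EI
Flexibility coefficient — unit upward force at E: δ_{EE} = L³/(3EI) = 21.33/EI.
The prop prevents deflection at E: R_E = δ_0/δ_{EE} = 1359/21.33 = 63.71 kN.
Vertical equilibrium: R_D = ΣP − R_E = 90.5 − 63.71 = 26.79 kN.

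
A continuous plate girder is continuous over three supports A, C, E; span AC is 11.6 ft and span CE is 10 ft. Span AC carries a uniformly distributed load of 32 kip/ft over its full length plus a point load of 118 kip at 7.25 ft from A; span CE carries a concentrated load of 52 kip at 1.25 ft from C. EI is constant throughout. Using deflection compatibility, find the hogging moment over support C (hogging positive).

M_C = 453.7 kip·ft

Release continuity at C by inserting a hinge; the redundant is the internal moment M_C. The primary structure is two simply-supported spans AC and CE.
Rotations at C on the released spans (each span's end-slope, ×1/EI):
  span AC: UDL 32: wL³/(24EI) = 2081/EI
  span AC: point load 118 at a = 7.25: Pab(L + a)/(6LEI) = 1008/EI
  span CE: point load 52 at a = 1.25: Pab(L + b)/(6LEI) = 177.7/EI
  relative rotation θ_0 = (3089 + 177.7)/EI = 3267/EI
A unit hogging moment at C produces rotation L₁/(3EI) + L₂/(3EI) = 7.2/EI.
Slope continuity at C: θ_0 = M_C·7.2/EI, so M_C = 3267/7.2 = 453.7 kip·ft (hogging).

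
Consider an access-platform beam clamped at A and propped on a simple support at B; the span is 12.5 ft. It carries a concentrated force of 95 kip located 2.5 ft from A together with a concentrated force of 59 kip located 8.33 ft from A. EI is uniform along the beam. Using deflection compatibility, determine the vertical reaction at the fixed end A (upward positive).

Remove the prop at B; the released (primary) structure is a cantilever built in at A.
Free-end deflection of the primary structure under the applied loading (downward +):
  point load 95 at a = 2.5: Pa²(3L − a)/(6EI) = 3464/EI
  point load 59 at a = 8.33: Pa²(3L − a)/(6EI) = 19903/EI
  δ_0 = 23367/EI
Tip deflection under a unit load at B: L³/(3EI) = 651/EI.
Compatibility at B: δ_0 − R_B·δ_{BB} = 0, so R_B = 23367/651 = 35.89 kip.
Vertical equilibrium: R_A = ΣP − R_B = 154 − 35.89 = 118.1 kip.

R_A = 118.1 kip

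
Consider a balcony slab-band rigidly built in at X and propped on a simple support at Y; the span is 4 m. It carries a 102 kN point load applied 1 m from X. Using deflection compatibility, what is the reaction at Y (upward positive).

Choose R_Y as the redundant. The primary structure is the cantilever fixed at X.
Free-end deflection of the primary structure under the applied loading (downward +):
  point load 102 at a = 1: Pa²(3L − a)/(6EI) = 187/EI
Tip deflection under a unit load at Y: L³/(3EI) = 21.33/EI.
Compatibility at Y: δ_0 − R_Y·δ_{YY} = 0, so R_Y = 187/21.33 = 8.766 kN.

R_Y = 8.766 kN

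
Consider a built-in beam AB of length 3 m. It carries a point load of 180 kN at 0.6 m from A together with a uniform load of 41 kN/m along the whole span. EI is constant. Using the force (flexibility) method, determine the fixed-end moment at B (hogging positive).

M_B = 48.03 kN·m

Release both end moments; the primary structure is a simply-supported span AB with redundants M_A and M_B.
Simple-span end rotations at A and B under the given loads:
  at A: point load 180 at a = 0.6: Pab(L + b)/(6LEI) = 77.76/EI
  at B: point load 180 at a = 0.6: Pab(L + a)/(6LEI) = 51.84/EI
  at A: UDL 41: wL³/(24EI) = 46.12/EI
  at B: UDL 41: wL³/(24EI) = 46.12/EI
  θ_A0 = 123.9/EI,  θ_B0 = 97.97/EI
Flexibility coefficients: a unit moment at one end gives L/(3EI) there and L/(6EI) at the far end, so f₁₁ = f₂₂ = 1/EI and f₁₂ = f₂₁ = 0.5/EI.
Compatibility — zero rotation at each built-in end:
  1 M_A + 0.5 M_B = 123.9
  0.5 M_A + 1 M_B = 97.97
Solving the pair gives M_A = 99.87 kN·m and M_B = 48.03 kN·m (hogging).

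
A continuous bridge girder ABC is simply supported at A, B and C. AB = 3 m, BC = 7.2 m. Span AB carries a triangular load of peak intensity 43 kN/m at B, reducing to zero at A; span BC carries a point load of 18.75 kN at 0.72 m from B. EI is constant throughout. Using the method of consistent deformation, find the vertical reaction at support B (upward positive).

R_B = 67.31 kN

Insert a hinge at B; M_B is the redundant, and each span becomes simply supported.
Discontinuity in slope at B on the released structure — sum the simple-span end rotations:
  span AB: triangular load, peak 43: w₀L³/(45EI) = 25.8/EI
  span BC: point load 18.75 at a = 0.72: Pab(L + b)/(6LEI) = 27.7/EI
  relative rotation θ_0 = (25.8 + 27.7)/EI = 53.5/EI
A unit hogging moment at B produces rotation L₁/(3EI) + L₂/(3EI) = 3.4/EI.
Slope continuity at B: θ_0 = M_B·3.4/EI, so M_B = 53.5/3.4 = 15.74 kN·m (hogging).
Span AB, ΣM about A with M_B applied at B: R_B^{AB}·3 = 129 + 15.74, so R_B^{AB} = 48.25 kN and R_A = 64.5 − 48.25 = 16.25 kN.
Span BC, ΣM about C: R_B^{BC}·7.2 = 121.5 + 15.74, so R_B^{BC} = 19.06 kN and R_C = 18.75 − 19.06 = -0.3105 kN.
R_B = 48.25 + 19.06 = 67.31 kN.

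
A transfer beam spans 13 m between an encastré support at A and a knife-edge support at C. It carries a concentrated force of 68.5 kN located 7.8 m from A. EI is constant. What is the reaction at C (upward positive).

R_C = 29.59 kN

Release the roller at C. Primary structure: cantilever fixed at A.
Deflection at C on the released cantilever, summing each load's contribution:
  point load 68.5 at a = 7.8: Pa²(3L − a)/(6EI) = 21671/EI
Flexibility coefficient — unit upward force at C: δ_{CC} = L³/(3EI) = 732.3/EI.
Compatibility at C: δ_0 − R_C·δ_{CC} = 0, so R_C = 21671/732.3 = 29.59 kN.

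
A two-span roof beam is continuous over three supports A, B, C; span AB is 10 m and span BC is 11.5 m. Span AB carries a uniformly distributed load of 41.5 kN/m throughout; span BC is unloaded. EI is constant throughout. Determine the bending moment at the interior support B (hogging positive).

Take M_B as the redundant. Released structure: two simple spans AB and BC with a hinge at B.
End slopes at the hinge B, treating each span as simply supported:
  span AB: UDL 41.5: wL³/(24EI) = 1729/EI
  relative rotation θ_0 = (1729 + 0)/EI = 1729/EI
A unit hogging moment at B produces rotation L₁/(3EI) + L₂/(3EI) = 7.167/EI.
Compatibility: M_B·(L₁+L₂)/(3EI) = θ_0, giving M_B = 241.3 kN·m (hogging).

M_B = 241.3 kN·m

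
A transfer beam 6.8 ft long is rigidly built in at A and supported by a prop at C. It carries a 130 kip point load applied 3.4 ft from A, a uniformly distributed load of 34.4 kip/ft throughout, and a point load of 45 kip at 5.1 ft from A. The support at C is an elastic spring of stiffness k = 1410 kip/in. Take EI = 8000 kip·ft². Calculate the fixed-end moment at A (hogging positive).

Take the reaction at C as the redundant and release it; the primary structure is a cantilever fixed at A.
Primary-structure tip deflection at C by superposition:
  point load 130 at a = 3.4: Pa²(3L − a)/(6EI) = 4258/EI
  UDL 34.4: wL⁴/(8EI) = 9194/EI
  point load 45 at a = 5.1: Pa²(3L − a)/(6EI) = 2985/EI
  δ_0 = 16437/EI
Flexibility coefficient — unit upward force at C: δ_{CC} = L³/(3EI) = 104.8/EI.
With EI = 8000 kip·ft²: δ_0 = 2.0546 ft and δ_{CC} = 0.013101 ft/kip.
Compatibility — the spring shortens by R_C/k under the reaction it provides: δ_0 − R_C·δ_{CC} = R_C/k. With 1/k = 1/(1410×12) ft/kip = 0.000059 ft/kip, R_C = δ_0 / (δ_{CC} + 1/k) = 2.0546 / (0.013101 + 0.000059) = 156.1 kip.
Moment equilibrium about A: M_A = Σ(load moments about A) − R_C·L = 1467 − 156.1×6.8 = 405.2 kip·ft.

M_A = 405.2 kip·ft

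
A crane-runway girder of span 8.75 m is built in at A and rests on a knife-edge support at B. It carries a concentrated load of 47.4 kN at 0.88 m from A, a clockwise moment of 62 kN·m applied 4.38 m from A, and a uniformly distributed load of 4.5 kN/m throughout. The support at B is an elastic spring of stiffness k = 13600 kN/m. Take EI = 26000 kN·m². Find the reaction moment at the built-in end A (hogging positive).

M_A = 72.63 kN·m

Release the roller at B. Primary structure: cantilever fixed at A.
Primary-structure tip deflection at B by superposition:
  point load 47.4 at a = 0.88: Pa²(3L − a)/(6EI) = 155.2/EI
  clockwise couple 62 at a = 4.38: M₀a(2L − a)/(2EI) = 1781/EI
  UDL 4.5: wL⁴/(8EI) = 3297/EI
  δ_0 = 5234/EI
Tip deflection under a unit load at B: L³/(3EI) = 223.3/EI.
With EI = 26000 kN·m²: δ_0 = 0.2013 m and δ_{BB} = 0.008589 m/kN.
Compatibility — the spring shortens by R_B/k under the reaction it provides: δ_0 − R_B·δ_{BB} = R_B/k. With 1/k = 0.000074 m/kN, R_B = δ_0 / (δ_{BB} + 1/k) = 0.2013 / (0.008589 + 0.000074) = 23.24 kN.
Moment equilibrium about A: M_A = Σ(load moments about A) − R_B·L = 276 − 23.24×8.75 = 72.63 kN·m.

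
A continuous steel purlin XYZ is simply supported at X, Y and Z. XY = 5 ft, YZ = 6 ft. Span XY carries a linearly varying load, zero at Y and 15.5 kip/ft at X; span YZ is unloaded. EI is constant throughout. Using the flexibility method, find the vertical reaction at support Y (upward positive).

R_Y = 16.68 kip

Take M_Y as the redundant. Released structure: two simple spans XY and YZ with a hinge at Y.
Discontinuity in slope at Y on the released structure — sum the simple-span end rotations:
  span XY: triangular load, peak 15.5: 7w₀L³/(360EI) = 37.67/EI
  relative rotation θ_0 = (37.67 + 0)/EI = 37.67/EI
A unit hogging moment at Y produces rotation L₁/(3EI) + L₂/(3EI) = 3.667/EI.
Compatibility: M_Y·(L₁+L₂)/(3EI) = θ_0, giving M_Y = 10.27 kip·ft (hogging).
Span XY, ΣM about X with M_Y applied at Y: R_Y^{XY}·5 = 64.58 + 10.27, so R_Y^{XY} = 14.97 kip and R_X = 38.75 − 14.97 = 23.78 kip.
Span YZ, ΣM about Z: R_Y^{YZ}·6 = 0 + 10.27, so R_Y^{YZ} = 1.712 kip and R_Z = 0 − 1.712 = -1.712 kip.
R_Y = 14.97 + 1.712 = 16.68 kip.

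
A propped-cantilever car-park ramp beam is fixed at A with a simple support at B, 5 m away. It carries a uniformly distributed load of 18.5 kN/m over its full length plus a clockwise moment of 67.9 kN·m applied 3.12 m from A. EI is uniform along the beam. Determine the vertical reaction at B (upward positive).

R_B = 52.18 kN

Take the reaction at B as the redundant and release it; the primary structure is a cantilever fixed at A.
Free-end deflection of the primary structure under the applied loading (downward +):
  UDL 18.5: wL⁴/(8EI) = 1445/EI
  clockwise couple 67.9 at a = 3.12: M₀a(2L − a)/(2EI) = 728.8/EI
  δ_0 = 2174/EI
Tip deflection under a unit load at B: L³/(3EI) = 41.67/EI.
Compatibility at B: δ_0 − R_B·δ_{BB} = 0, so R_B = 2174/41.67 = 52.18 kN.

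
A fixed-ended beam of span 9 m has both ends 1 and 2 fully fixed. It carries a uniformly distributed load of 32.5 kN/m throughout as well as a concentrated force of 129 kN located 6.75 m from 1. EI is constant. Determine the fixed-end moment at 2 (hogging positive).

Release both end moments; the primary structure is a simply-supported span 12 with redundants M_1 and M_2.
On the primary (simply-supported) span, the end slopes from the loading are:
  at 1: UDL 32.5: wL³/(24EI) = 987.2/EI
  at 2: UDL 32.5: wL³/(24EI) = 987.2/EI
  at 1: point load 129 at a = 6.75: Pab(L + b)/(6LEI) = 408.2/EI
  at 2: point load 129 at a = 6.75: Pab(L + a)/(6LEI) = 571.4/EI
  θ_10 = 1395/EI,  θ_20 = 1559/EI
Flexibility coefficients: a unit moment at one end gives L/(3EI) there and L/(6EI) at the far end, so f₁₁ = f₂₂ = 3/EI and f₁₂ = f₂₁ = 1.5/EI.
Compatibility — zero rotation at each built-in end:
  3 M_1 + 1.5 M_2 = 1395
  1.5 M_1 + 3 M_2 = 1559
Solving the pair gives M_1 = 273.8 kN·m and M_2 = 382.6 kN·m (hogging).

M_2 = 382.6 kN·m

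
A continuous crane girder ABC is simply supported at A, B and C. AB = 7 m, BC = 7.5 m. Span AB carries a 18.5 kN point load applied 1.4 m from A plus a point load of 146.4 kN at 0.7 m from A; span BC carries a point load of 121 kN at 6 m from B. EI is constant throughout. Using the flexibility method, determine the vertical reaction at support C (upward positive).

Release continuity at B by inserting a hinge; the redundant is the internal moment M_B. The primary structure is two simply-supported spans AB and BC.
Discontinuity in slope at B on the released structure — sum the simple-span end rotations:
  span AB: point load 18.5 at a = 1.4: Pab(L + a)/(6LEI) = 29.01/EI
  span AB: point load 146.4 at a = 0.7: Pab(L + a)/(6LEI) = 118.4/EI
  span BC: point load 121 at a = 6: Pab(L + b)/(6LEI) = 217.8/EI
  relative rotation θ_0 = (147.4 + 217.8)/EI = 365.2/EI
A unit hogging moment at B produces rotation L₁/(3EI) + L₂/(3EI) = 4.833/EI.
Compatibility: M_B·(L₁+L₂)/(3EI) = θ_0, giving M_B = 75.55 kN·m (hogging).
Span BC, ΣM about C: R_B^{BC}·7.5 = 181.5 + 75.55, so R_B^{BC} = 34.27 kN and R_C = 121 − 34.27 = 86.73 kN.

R_C = 86.73 kN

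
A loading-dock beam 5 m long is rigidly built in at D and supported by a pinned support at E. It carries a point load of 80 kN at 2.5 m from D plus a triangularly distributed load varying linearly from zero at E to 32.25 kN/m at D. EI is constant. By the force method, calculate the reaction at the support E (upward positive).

R_E = 41.12 kN

Release the roller at E. Primary structure: cantilever fixed at D.
Primary-structure tip deflection at E by superposition:
  point load 80 at a = 2.5: Pa²(3L − a)/(6EI) = 1042/EI
  triangular load, peak 32.25 at the fixed end: w₀L⁴/(30EI) = 671.9/EI
  δ_0 = 1714/EI
Flexibility coefficient — unit upward force at E: δ_{EE} = L³/(3EI) = 41.67/EI.
Compatibility at E: δ_0 − R_E·δ_{EE} = 0, so R_E = 1714/41.67 = 41.12 kN.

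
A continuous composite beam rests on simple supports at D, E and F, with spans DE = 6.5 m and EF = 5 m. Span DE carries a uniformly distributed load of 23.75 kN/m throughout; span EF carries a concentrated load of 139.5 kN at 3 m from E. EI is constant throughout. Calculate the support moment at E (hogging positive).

Insert a hinge at E; M_E is the redundant, and each span becomes simply supported.
End slopes at the hinge E, treating each span as simply supported:
  span DE: UDL 23.75: wL³/(24EI) = 271.8/EI
  span EF: point load 139.5 at a = 3: Pab(L + b)/(6LEI) = 195.3/EI
  relative rotation θ_0 = (271.8 + 195.3)/EI = 467.1/EI
A unit hogging moment at E produces rotation L₁/(3EI) + L₂/(3EI) = 3.833/EI.
Slope continuity at E: θ_0 = M_E·3.833/EI, so M_E = 467.1/3.833 = 121.8 kN·m (hogging).

M_E = 121.8 kN·m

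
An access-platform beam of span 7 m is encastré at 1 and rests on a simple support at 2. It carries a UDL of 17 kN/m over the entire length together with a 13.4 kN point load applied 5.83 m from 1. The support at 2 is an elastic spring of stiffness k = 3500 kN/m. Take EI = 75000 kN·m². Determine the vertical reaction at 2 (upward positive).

R_2 = 46.06 kN

Choose R_2 as the redundant. The primary structure is the cantilever fixed at 1.
Primary-structure tip deflection at 2 by superposition:
  UDL 17: wL⁴/(8EI) = 5102/EI
  point load 13.4 at a = 5.83: Pa²(3L − a)/(6EI) = 1152/EI
  δ_0 = 6254/EI
Flexibility coefficient — unit upward force at 2: δ_{22} = L³/(3EI) = 114.3/EI.
With EI = 75000 kN·m²: δ_0 = 0.083382 m and δ_{22} = 0.001524 m/kN.
Compatibility — the spring shortens by R_2/k under the reaction it provides: δ_0 − R_2·δ_{22} = R_2/k. With 1/k = 0.000286 m/kN, R_2 = δ_0 / (δ_{22} + 1/k) = 0.083382 / (0.001524 + 0.000286) = 46.06 kN.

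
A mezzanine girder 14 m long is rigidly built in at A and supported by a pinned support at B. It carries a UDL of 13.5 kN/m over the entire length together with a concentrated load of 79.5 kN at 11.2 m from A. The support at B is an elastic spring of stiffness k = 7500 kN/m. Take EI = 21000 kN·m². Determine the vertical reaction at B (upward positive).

Remove the prop at B; the released (primary) structure is a cantilever built in at A.
Deflection at B on the released cantilever, summing each load's contribution:
  UDL 13.5: wL⁴/(8EI) = 64827/EI
  point load 79.5 at a = 11.2: Pa²(3L − a)/(6EI) = 51192/EI
  δ_0 = 116019/EI
Tip deflection under a unit load at B: L³/(3EI) = 914.7/EI.
With EI = 21000 kN·m²: δ_0 = 5.5247 m and δ_{BB} = 0.043556 m/kN.
Compatibility — the spring shortens by R_B/k under the reaction it provides: δ_0 − R_B·δ_{BB} = R_B/k. With 1/k = 0.000133 m/kN, R_B = δ_0 / (δ_{BB} + 1/k) = 5.5247 / (0.043556 + 0.000133) = 126.5 kN.

R_B = 126.5 kN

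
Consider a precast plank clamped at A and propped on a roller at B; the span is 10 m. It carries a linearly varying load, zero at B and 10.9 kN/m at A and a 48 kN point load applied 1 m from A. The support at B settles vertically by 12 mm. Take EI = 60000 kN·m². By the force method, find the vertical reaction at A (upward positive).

Remove the prop at B; the released (primary) structure is a cantilever built in at A.
Downward deflection at the released point B due to the loads:
  triangular load, peak 10.9 at the fixed end: w₀L⁴/(30EI) = 3633/EI
  point load 48 at a = 1: Pa²(3L − a)/(6EI) = 232/EI
  δ_0 = 3865/EI
Tip deflection under a unit load at B: L³/(3EI) = 333.3/EI.
With EI = 60000 kN·m²: δ_0 = 0.064422 m and δ_{BB} = 0.005556 m/kN.
Compatibility — the beam at B must follow the support down by 0.012 m: δ_0 − R_B·δ_{BB} = 0.012, so R_B = (0.064422 − 0.012)/0.005556 = 9.436 kN.
Vertical equilibrium: R_A = ΣP − R_B = 102.5 − 9.436 = 93.06 kN.

R_A = 93.06 kN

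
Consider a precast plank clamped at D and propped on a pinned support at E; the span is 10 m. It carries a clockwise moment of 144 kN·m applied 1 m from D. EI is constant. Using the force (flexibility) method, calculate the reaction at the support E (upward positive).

R_E = 4.104 kN

Release the roller at E. Primary structure: cantilever fixed at D.
Free-end deflection of the primary structure under the applied loading (downward +):
  clockwise couple 144 at a = 1: M₀a(2L − a)/(2EI) = 1368/EI
Tip deflection under a unit load at E: L³/(3EI) = 333.3/EI.
Compatibility at E: δ_0 − R_E·δ_{EE} = 0, so R_E = 1368/333.3 = 4.104 kN.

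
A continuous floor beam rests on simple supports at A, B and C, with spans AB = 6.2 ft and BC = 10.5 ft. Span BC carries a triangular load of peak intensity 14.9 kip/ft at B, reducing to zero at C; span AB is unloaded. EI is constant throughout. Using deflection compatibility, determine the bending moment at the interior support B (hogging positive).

M_B = 68.86 kip·ft

Release continuity at B by inserting a hinge; the redundant is the internal moment M_B. The primary structure is two simply-supported spans AB and BC.
Discontinuity in slope at B on the released structure — sum the simple-span end rotations:
  span BC: triangular load, peak 14.9: w₀L³/(45EI) = 383.3/EI
  relative rotation θ_0 = (0 + 383.3)/EI = 383.3/EI
A unit hogging moment at B produces rotation L₁/(3EI) + L₂/(3EI) = 5.567/EI.
Compatibility: M_B·(L₁+L₂)/(3EI) = θ_0, giving M_B = 68.86 kip·ft (hogging).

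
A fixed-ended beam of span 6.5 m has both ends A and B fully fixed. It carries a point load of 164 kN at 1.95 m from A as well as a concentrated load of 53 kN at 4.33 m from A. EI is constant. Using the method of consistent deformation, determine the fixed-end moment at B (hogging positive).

M_B = 118.2 kN·m

Take the two fixed-end moments M_A, M_B as redundants; the released structure is the simple span AB.
On the primary (simply-supported) span, the end slopes from the loading are:
  at A: point load 164 at a = 1.95: Pab(L + b)/(6LEI) = 412.3/EI
  at B: point load 164 at a = 1.95: Pab(L + a)/(6LEI) = 315.3/EI
  at A: point load 53 at a = 4.33: Pab(L + b)/(6LEI) = 110.7/EI
  at B: point load 53 at a = 4.33: Pab(L + a)/(6LEI) = 138.3/EI
  θ_A0 = 523/EI,  θ_B0 = 453.6/EI
Flexibility coefficients: a unit moment at one end gives L/(3EI) there and L/(6EI) at the far end, so f₁₁ = f₂₂ = 2.167/EI and f₁₂ = f₂₁ = 1.083/EI.
Compatibility — zero rotation at each built-in end:
  2.167 M_A + 1.083 M_B = 523
  1.083 M_A + 2.167 M_B = 453.6
Solving the pair gives M_A = 182.3 kN·m and M_B = 118.2 kN·m (hogging).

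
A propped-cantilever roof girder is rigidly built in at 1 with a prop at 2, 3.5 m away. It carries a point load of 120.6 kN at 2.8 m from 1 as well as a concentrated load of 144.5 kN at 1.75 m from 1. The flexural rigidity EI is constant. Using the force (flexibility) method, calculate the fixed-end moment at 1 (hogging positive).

Remove the prop at 2; the released (primary) structure is a cantilever built in at 1.
Primary-structure tip deflection at 2 by superposition:
  point load 120.6 at a = 2.8: Pa²(3L − a)/(6EI) = 1213/EI
  point load 144.5 at a = 1.75: Pa²(3L − a)/(6EI) = 645.4/EI
  δ_0 = 1859/EI
Flexibility coefficient — unit upward force at 2: δ_{22} = L³/(3EI) = 14.29/EI.
Compatibility at 2: δ_0 − R_2·δ_{22} = 0, so R_2 = 1859/14.29 = 130.1 kN.
Moment equilibrium about 1: M_1 = Σ(load moments about 1) − R_2·L = 590.6 − 130.1×3.5 = 135.3 kN·m.

M_1 = 135.3 kN·m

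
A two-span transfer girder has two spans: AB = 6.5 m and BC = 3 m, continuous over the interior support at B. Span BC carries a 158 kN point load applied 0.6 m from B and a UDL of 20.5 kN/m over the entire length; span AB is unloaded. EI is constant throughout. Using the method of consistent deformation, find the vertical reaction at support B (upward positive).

Take M_B as the redundant. Released structure: two simple spans AB and BC with a hinge at B.
Discontinuity in slope at B on the released structure — sum the simple-span end rotations:
  span BC: point load 158 at a = 0.6: Pab(L + b)/(6LEI) = 68.26/EI
  span BC: UDL 20.5: wL³/(24EI) = 23.06/EI
  relative rotation θ_0 = (0 + 91.32)/EI = 91.32/EI
A unit hogging moment at B produces rotation L₁/(3EI) + L₂/(3EI) = 3.167/EI.
Compatibility: M_B·(L₁+L₂)/(3EI) = θ_0, giving M_B = 28.84 kN·m (hogging).
Span AB, ΣM about A with M_B applied at B: R_B^{AB}·6.5 = 0 + 28.84, so R_B^{AB} = 4.437 kN and R_A = 0 − 4.437 = -4.437 kN.
Span BC, ΣM about C: R_B^{BC}·3 = 471.4 + 28.84, so R_B^{BC} = 166.8 kN and R_C = 219.5 − 166.8 = 52.74 kN.
R_B = 4.437 + 166.8 = 171.2 kN.

R_B = 171.2 kN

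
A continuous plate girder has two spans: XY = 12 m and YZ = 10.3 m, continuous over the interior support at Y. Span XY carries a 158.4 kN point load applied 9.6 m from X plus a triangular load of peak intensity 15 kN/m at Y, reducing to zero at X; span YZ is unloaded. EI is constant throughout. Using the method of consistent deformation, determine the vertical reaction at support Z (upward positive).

Take M_Y as the redundant. Released structure: two simple spans XY and YZ with a hinge at Y.
Discontinuity in slope at Y on the released structure — sum the simple-span end rotations:
  span XY: point load 158.4 at a = 9.6: Pab(L + a)/(6LEI) = 1095/EI
  span XY: triangular load, peak 15: w₀L³/(45EI) = 576/EI
  relative rotation θ_0 = (1671 + 0)/EI = 1671/EI
A unit hogging moment at Y produces rotation L₁/(3EI) + L₂/(3EI) = 7.433/EI.
Slope continuity at Y: θ_0 = M_Y·7.433/EI, so M_Y = 1671/7.433 = 224.8 kN·m (hogging).
Span YZ, ΣM about Z: R_Y^{YZ}·10.3 = 0 + 224.8, so R_Y^{YZ} = 21.82 kN and R_Z = 0 − 21.82 = -21.82 kN.

R_Z = -21.82 kN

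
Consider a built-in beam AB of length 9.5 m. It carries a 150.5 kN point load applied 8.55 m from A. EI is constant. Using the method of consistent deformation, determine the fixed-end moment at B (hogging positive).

Take the two fixed-end moments M_A, M_B as redundants; the released structure is the simple span AB.
On the primary (simply-supported) span, the end slopes from the loading are:
  at A: point load 150.5 at a = 8.55: Pab(L + b)/(6LEI) = 224.1/EI
  at B: point load 150.5 at a = 8.55: Pab(L + a)/(6LEI) = 387.1/EI
  θ_A0 = 224.1/EI,  θ_B0 = 387.1/EI
Flexibility coefficients: a unit moment at one end gives L/(3EI) there and L/(6EI) at the far end, so f₁₁ = f₂₂ = 3.167/EI and f₁₂ = f₂₁ = 1.583/EI.
Compatibility — zero rotation at each built-in end:
  3.167 M_A + 1.583 M_B = 224.1
  1.583 M_A + 3.167 M_B = 387.1
Solving the pair gives M_A = 12.87 kN·m and M_B = 115.8 kN·m (hogging).

M_B = 115.8 kN·m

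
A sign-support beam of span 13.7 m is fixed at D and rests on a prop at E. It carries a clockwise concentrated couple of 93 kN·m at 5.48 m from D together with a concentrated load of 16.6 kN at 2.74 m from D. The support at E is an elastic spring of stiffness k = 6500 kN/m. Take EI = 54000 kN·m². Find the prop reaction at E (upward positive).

Remove the prop at E; the released (primary) structure is a cantilever built in at D.
Deflection at E on the released cantilever, summing each load's contribution:
  clockwise couple 93 at a = 5.48: M₀a(2L − a)/(2EI) = 5586/EI
  point load 16.6 at a = 2.74: Pa²(3L − a)/(6EI) = 796.8/EI
  δ_0 = 6382/EI
Flexibility coefficient — unit upward force at E: δ_{EE} = L³/(3EI) = 857.1/EI.
With EI = 54000 kN·m²: δ_0 = 0.11819 m and δ_{EE} = 0.015873 m/kN.
Compatibility — the spring shortens by R_E/k under the reaction it provides: δ_0 − R_E·δ_{EE} = R_E/k. With 1/k = 0.000154 m/kN, R_E = δ_0 / (δ_{EE} + 1/k) = 0.11819 / (0.015873 + 0.000154) = 7.375 kN.

R_E = 7.375 kN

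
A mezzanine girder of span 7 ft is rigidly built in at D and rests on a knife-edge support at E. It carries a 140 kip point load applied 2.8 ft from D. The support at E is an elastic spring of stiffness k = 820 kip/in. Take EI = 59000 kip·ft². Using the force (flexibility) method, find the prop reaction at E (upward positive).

R_E = 27.67 kip

Choose R_E as the redundant. The primary structure is the cantilever fixed at D.
Deflection at E on the released cantilever, summing each load's contribution:
  point load 140 at a = 2.8: Pa²(3L − a)/(6EI) = 3329/EI
Tip deflection under a unit load at E: L³/(3EI) = 114.3/EI.
With EI = 59000 kip·ft²: δ_0 = 0.05643 ft and δ_{EE} = 0.001938 ft/kip.
Compatibility — the spring shortens by R_E/k under the reaction it provides: δ_0 − R_E·δ_{EE} = R_E/k. With 1/k = 1/(820×12) ft/kip = 0.000102 ft/kip, R_E = δ_0 / (δ_{EE} + 1/k) = 0.05643 / (0.001938 + 0.000102) = 27.67 kip.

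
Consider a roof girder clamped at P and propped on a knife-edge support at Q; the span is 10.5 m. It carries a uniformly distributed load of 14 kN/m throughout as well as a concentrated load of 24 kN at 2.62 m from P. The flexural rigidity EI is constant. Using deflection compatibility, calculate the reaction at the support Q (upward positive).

Remove the prop at Q; the released (primary) structure is a cantilever built in at P.
Deflection at Q on the released cantilever, summing each load's contribution:
  UDL 14: wL⁴/(8EI) = 21271/EI
  point load 24 at a = 2.62: Pa²(3L − a)/(6EI) = 793/EI
  δ_0 = 22064/EI
Flexibility coefficient — unit upward force at Q: δ_{QQ} = L³/(3EI) = 385.9/EI.
Compatibility at Q: δ_0 − R_Q·δ_{QQ} = 0, so R_Q = 22064/385.9 = 57.18 kN.

R_Q = 57.18 kN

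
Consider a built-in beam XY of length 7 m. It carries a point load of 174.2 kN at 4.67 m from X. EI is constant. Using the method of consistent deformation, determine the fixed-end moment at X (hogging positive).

Take the two fixed-end moments M_X, M_Y as redundants; the released structure is the simple span XY.
On the primary (simply-supported) span, the end slopes from the loading are:
  at X: point load 174.2 at a = 4.67: Pab(L + b)/(6LEI) = 421.1/EI
  at Y: point load 174.2 at a = 4.67: Pab(L + a)/(6LEI) = 526.7/EI
  θ_X0 = 421.1/EI,  θ_Y0 = 526.7/EI
Flexibility coefficients: a unit moment at one end gives L/(3EI) there and L/(6EI) at the far end, so f₁₁ = f₂₂ = 2.333/EI and f₁₂ = f₂₁ = 1.167/EI.
Compatibility — zero rotation at each built-in end:
  2.333 M_X + 1.167 M_Y = 421.1
  1.167 M_X + 2.333 M_Y = 526.7
Solving the pair gives M_X = 90.13 kN·m and M_Y = 180.7 kN·m (hogging).

M_X = 90.13 kN·m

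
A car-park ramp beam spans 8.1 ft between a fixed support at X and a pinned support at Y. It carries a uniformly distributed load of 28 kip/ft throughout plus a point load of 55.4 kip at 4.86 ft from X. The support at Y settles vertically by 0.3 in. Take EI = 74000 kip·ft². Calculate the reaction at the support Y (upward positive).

R_Y = 98.54 kip

Remove the prop at Y; the released (primary) structure is a cantilever built in at X.
Deflection at Y on the released cantilever, summing each load's contribution:
  UDL 28: wL⁴/(8EI) = 15066/EI
  point load 55.4 at a = 4.86: Pa²(3L − a)/(6EI) = 4240/EI
  δ_0 = 19306/EI
Tip deflection under a unit load at Y: L³/(3EI) = 177.1/EI.
With EI = 74000 kip·ft²: δ_0 = 0.26089 ft and δ_{YY} = 0.002394 ft/kip.
Compatibility — the beam at Y must follow the support down by 0.025 ft: δ_0 − R_Y·δ_{YY} = 0.025, so R_Y = (0.26089 − 0.025)/0.002394 = 98.54 kip.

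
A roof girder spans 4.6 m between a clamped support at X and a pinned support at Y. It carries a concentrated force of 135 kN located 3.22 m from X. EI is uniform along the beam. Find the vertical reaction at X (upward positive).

Remove the prop at Y; the released (primary) structure is a cantilever built in at X.
Free-end deflection of the primary structure under the applied loading (downward +):
  point load 135 at a = 3.22: Pa²(3L − a)/(6EI) = 2468/EI
Flexibility coefficient — unit upward force at Y: δ_{YY} = L³/(3EI) = 32.45/EI.
The prop prevents deflection at Y: R_Y = δ_0/δ_{YY} = 2468/32.45 = 76.07 kN.
Vertical equilibrium: R_X = ΣP − R_Y = 135 − 76.07 = 58.93 kN.

R_X = 58.93 kN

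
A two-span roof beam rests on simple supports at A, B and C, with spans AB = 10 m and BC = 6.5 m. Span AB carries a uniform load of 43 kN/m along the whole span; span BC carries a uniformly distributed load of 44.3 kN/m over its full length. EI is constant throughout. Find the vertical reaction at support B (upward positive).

R_B = 465.1 kN

Release continuity at B by inserting a hinge; the redundant is the internal moment M_B. The primary structure is two simply-supported spans AB and BC.
End slopes at the hinge B, treating each span as simply supported:
  span AB: UDL 43: wL³/(24EI) = 1792/EI
  span BC: UDL 44.3: wL³/(24EI) = 506.9/EI
  relative rotation θ_0 = (1792 + 506.9)/EI = 2299/EI
A unit hogging moment at B produces rotation L₁/(3EI) + L₂/(3EI) = 5.5/EI.
Compatibility: M_B·(L₁+L₂)/(3EI) = θ_0, giving M_B = 417.9 kN·m (hogging).
Span AB, ΣM about A with M_B applied at B: R_B^{AB}·10 = 2150 + 417.9, so R_B^{AB} = 256.8 kN and R_A = 430 − 256.8 = 173.2 kN.
Span BC, ΣM about C: R_B^{BC}·6.5 = 935.8 + 417.9, so R_B^{BC} = 208.3 kN and R_C = 287.9 − 208.3 = 79.68 kN.
R_B = 256.8 + 208.3 = 465.1 kN.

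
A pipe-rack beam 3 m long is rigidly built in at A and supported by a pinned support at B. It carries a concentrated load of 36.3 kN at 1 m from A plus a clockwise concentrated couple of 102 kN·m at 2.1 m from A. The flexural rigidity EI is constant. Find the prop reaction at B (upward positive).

Remove the prop at B; the released (primary) structure is a cantilever built in at A.
Deflection at B on the released cantilever, summing each load's contribution:
  point load 36.3 at a = 1: Pa²(3L − a)/(6EI) = 48.4/EI
  clockwise couple 102 at a = 2.1: M₀a(2L − a)/(2EI) = 417.7/EI
  δ_0 = 466.1/EI
Flexibility coefficient — unit upward force at B: δ_{BB} = L³/(3EI) = 9/EI.
The prop prevents deflection at B: R_B = δ_0/δ_{BB} = 466.1/9 = 51.79 kN.

R_B = 51.79 kN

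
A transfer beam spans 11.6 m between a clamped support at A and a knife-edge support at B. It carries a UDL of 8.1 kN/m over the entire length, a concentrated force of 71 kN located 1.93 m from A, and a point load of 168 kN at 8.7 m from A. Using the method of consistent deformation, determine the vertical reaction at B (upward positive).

Take the reaction at B as the redundant and release it; the primary structure is a cantilever fixed at A.
Deflection at B on the released cantilever, summing each load's contribution:
  UDL 8.1: wL⁴/(8EI) = 18333/EI
  point load 71 at a = 1.93: Pa²(3L − a)/(6EI) = 1449/EI
  point load 168 at a = 8.7: Pa²(3L − a)/(6EI) = 55314/EI
  δ_0 = 75096/EI
Tip deflection under a unit load at B: L³/(3EI) = 520.3/EI.
The prop prevents deflection at B: R_B = δ_0/δ_{BB} = 75096/520.3 = 144.3 kN.

R_B = 144.3 kN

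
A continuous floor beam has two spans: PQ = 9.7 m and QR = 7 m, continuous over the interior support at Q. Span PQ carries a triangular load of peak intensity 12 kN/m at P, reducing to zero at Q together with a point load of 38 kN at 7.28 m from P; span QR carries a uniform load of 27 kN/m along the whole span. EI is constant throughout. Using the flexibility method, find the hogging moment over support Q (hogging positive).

M_Q = 142.7 kN·m

Take M_Q as the redundant. Released structure: two simple spans PQ and QR with a hinge at Q.
Discontinuity in slope at Q on the released structure — sum the simple-span end rotations:
  span PQ: triangular load, peak 12: 7w₀L³/(360EI) = 213/EI
  span PQ: point load 38 at a = 7.28: Pab(L + a)/(6LEI) = 195.3/EI
  span QR: UDL 27: wL³/(24EI) = 385.9/EI
  relative rotation θ_0 = (408.3 + 385.9)/EI = 794.2/EI
A unit hogging moment at Q produces rotation L₁/(3EI) + L₂/(3EI) = 5.567/EI.
Slope continuity at Q: θ_0 = M_Q·5.567/EI, so M_Q = 794.2/5.567 = 142.7 kN·m (hogging).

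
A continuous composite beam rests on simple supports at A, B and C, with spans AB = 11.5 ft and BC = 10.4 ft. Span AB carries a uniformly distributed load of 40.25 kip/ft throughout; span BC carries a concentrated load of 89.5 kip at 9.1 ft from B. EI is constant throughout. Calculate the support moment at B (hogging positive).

Release continuity at B by inserting a hinge; the redundant is the internal moment M_B. The primary structure is two simply-supported spans AB and BC.
Rotations at B on the released spans (each span's end-slope, ×1/EI):
  span AB: UDL 40.25: wL³/(24EI) = 2551/EI
  span BC: point load 89.5 at a = 9.1: Pab(L + b)/(6LEI) = 198.5/EI
  relative rotation θ_0 = (2551 + 198.5)/EI = 2749/EI
A unit hogging moment at B produces rotation L₁/(3EI) + L₂/(3EI) = 7.3/EI.
Compatibility: M_B·(L₁+L₂)/(3EI) = θ_0, giving M_B = 376.6 kip·ft (hogging).

M_B = 376.6 kip·ft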